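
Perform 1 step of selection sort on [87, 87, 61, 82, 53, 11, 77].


Initial: [87, 87, 61, 82, 53, 11, 77]
Step 1: min=11 at 5
  Swap: [11, 87, 61, 82, 53, 87, 77]

After 1 step: [11, 87, 61, 82, 53, 87, 77]


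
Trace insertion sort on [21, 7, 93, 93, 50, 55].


Initial: [21, 7, 93, 93, 50, 55]
Insert 7: [7, 21, 93, 93, 50, 55]
Insert 93: [7, 21, 93, 93, 50, 55]
Insert 93: [7, 21, 93, 93, 50, 55]
Insert 50: [7, 21, 50, 93, 93, 55]
Insert 55: [7, 21, 50, 55, 93, 93]

Sorted: [7, 21, 50, 55, 93, 93]


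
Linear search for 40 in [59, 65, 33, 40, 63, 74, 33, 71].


i=0: 59!=40
i=1: 65!=40
i=2: 33!=40
i=3: 40==40 found!

Found at 3, 4 comps


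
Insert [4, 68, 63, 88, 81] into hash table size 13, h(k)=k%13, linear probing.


Insert 4: h=4 -> slot 4
Insert 68: h=3 -> slot 3
Insert 63: h=11 -> slot 11
Insert 88: h=10 -> slot 10
Insert 81: h=3, 2 probes -> slot 5

Table: [None, None, None, 68, 4, 81, None, None, None, None, 88, 63, None]


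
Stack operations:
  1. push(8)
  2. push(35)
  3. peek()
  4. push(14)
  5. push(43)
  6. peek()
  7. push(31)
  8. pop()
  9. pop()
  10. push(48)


push(8) -> [8]
push(35) -> [8, 35]
peek()->35
push(14) -> [8, 35, 14]
push(43) -> [8, 35, 14, 43]
peek()->43
push(31) -> [8, 35, 14, 43, 31]
pop()->31, [8, 35, 14, 43]
pop()->43, [8, 35, 14]
push(48) -> [8, 35, 14, 48]

Final stack: [8, 35, 14, 48]


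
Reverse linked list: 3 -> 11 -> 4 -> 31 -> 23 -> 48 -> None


Step 1: curr=3, set curr.next=prev(None) | reversed so far: 3
Step 2: curr=11, set curr.next=prev(3) | reversed so far: 11 -> 3
Step 3: curr=4, set curr.next=prev(11) | reversed so far: 4 -> 11 -> 3
Step 4: curr=31, set curr.next=prev(4) | reversed so far: 31 -> 4 -> 11 -> 3
Step 5: curr=23, set curr.next=prev(31) | reversed so far: 23 -> 31 -> 4 -> 11 -> 3
Step 6: curr=48, set curr.next=prev(23) | reversed so far: 48 -> 23 -> 31 -> 4 -> 11 -> 3

48 -> 23 -> 31 -> 4 -> 11 -> 3 -> None


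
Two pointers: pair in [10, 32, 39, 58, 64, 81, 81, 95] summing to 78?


lo=0(10)+hi=7(95)=105
lo=0(10)+hi=6(81)=91
lo=0(10)+hi=5(81)=91
lo=0(10)+hi=4(64)=74
lo=1(32)+hi=4(64)=96
lo=1(32)+hi=3(58)=90
lo=1(32)+hi=2(39)=71

No pair found


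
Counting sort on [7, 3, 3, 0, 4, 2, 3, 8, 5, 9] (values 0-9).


Input: [7, 3, 3, 0, 4, 2, 3, 8, 5, 9]
Counts: [1, 0, 1, 3, 1, 1, 0, 1, 1, 1]

Sorted: [0, 2, 3, 3, 3, 4, 5, 7, 8, 9]


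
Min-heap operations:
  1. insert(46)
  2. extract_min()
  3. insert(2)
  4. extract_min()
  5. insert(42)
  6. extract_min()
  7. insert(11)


insert(46) -> [46]
extract_min()->46, []
insert(2) -> [2]
extract_min()->2, []
insert(42) -> [42]
extract_min()->42, []
insert(11) -> [11]

Final heap: [11]


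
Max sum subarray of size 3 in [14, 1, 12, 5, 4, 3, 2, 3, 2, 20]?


[0:3]: 27
[1:4]: 18
[2:5]: 21
[3:6]: 12
[4:7]: 9
[5:8]: 8
[6:9]: 7
[7:10]: 25

Max: 27 at [0:3]


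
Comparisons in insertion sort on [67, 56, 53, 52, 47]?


Algorithm: insertion sort
Input: [67, 56, 53, 52, 47]
Sorted: [47, 52, 53, 56, 67]

10


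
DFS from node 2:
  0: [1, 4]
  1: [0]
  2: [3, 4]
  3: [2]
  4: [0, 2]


Visit 2, push [4, 3]
Visit 3, push []
Visit 4, push [0]
Visit 0, push [1]
Visit 1, push []

DFS order: [2, 3, 4, 0, 1]


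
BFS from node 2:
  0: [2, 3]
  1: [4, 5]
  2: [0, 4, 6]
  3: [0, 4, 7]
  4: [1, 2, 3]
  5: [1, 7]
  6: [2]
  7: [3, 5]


Visit 2, enqueue [0, 4, 6]
Visit 0, enqueue [3]
Visit 4, enqueue [1]
Visit 6, enqueue []
Visit 3, enqueue [7]
Visit 1, enqueue [5]
Visit 7, enqueue []
Visit 5, enqueue []

BFS order: [2, 0, 4, 6, 3, 1, 7, 5]


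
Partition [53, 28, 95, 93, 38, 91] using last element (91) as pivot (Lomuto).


Pivot: 91
  53 <= 91: advance i (no swap)
  28 <= 91: advance i (no swap)
  38 <= 91: swap -> [53, 28, 38, 93, 95, 91]
Place pivot at 3: [53, 28, 38, 91, 95, 93]

Partitioned: [53, 28, 38, 91, 95, 93]


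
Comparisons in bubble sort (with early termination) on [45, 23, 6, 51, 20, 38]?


Algorithm: bubble sort (with early termination)
Input: [45, 23, 6, 51, 20, 38]
Sorted: [6, 20, 23, 38, 45, 51]

14


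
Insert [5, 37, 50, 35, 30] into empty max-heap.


Insert 5: [5]
Insert 37: [37, 5]
Insert 50: [50, 5, 37]
Insert 35: [50, 35, 37, 5]
Insert 30: [50, 35, 37, 5, 30]

Final heap: [50, 35, 37, 5, 30]


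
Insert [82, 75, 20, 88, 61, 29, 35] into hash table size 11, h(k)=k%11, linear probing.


Insert 82: h=5 -> slot 5
Insert 75: h=9 -> slot 9
Insert 20: h=9, 1 probes -> slot 10
Insert 88: h=0 -> slot 0
Insert 61: h=6 -> slot 6
Insert 29: h=7 -> slot 7
Insert 35: h=2 -> slot 2

Table: [88, None, 35, None, None, 82, 61, 29, None, 75, 20]


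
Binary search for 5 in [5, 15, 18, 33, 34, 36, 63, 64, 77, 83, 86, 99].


Step 1: lo=0, hi=11, mid=5, val=36
Step 2: lo=0, hi=4, mid=2, val=18
Step 3: lo=0, hi=1, mid=0, val=5

Found at index 0


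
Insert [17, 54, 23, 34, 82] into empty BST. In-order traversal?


Insert 17: root
Insert 54: R from 17
Insert 23: R from 17 -> L from 54
Insert 34: R from 17 -> L from 54 -> R from 23
Insert 82: R from 17 -> R from 54

In-order: [17, 23, 34, 54, 82]


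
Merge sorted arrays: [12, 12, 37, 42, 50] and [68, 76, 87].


Take 12 from A
Take 12 from A
Take 37 from A
Take 42 from A
Take 50 from A

Merged: [12, 12, 37, 42, 50, 68, 76, 87]


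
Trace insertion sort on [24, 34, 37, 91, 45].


Initial: [24, 34, 37, 91, 45]
Insert 34: [24, 34, 37, 91, 45]
Insert 37: [24, 34, 37, 91, 45]
Insert 91: [24, 34, 37, 91, 45]
Insert 45: [24, 34, 37, 45, 91]

Sorted: [24, 34, 37, 45, 91]


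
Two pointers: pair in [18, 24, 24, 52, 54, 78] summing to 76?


lo=0(18)+hi=5(78)=96
lo=0(18)+hi=4(54)=72
lo=1(24)+hi=4(54)=78
lo=1(24)+hi=3(52)=76

Yes: 24+52=76


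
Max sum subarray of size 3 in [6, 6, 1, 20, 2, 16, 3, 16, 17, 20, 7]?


[0:3]: 13
[1:4]: 27
[2:5]: 23
[3:6]: 38
[4:7]: 21
[5:8]: 35
[6:9]: 36
[7:10]: 53
[8:11]: 44

Max: 53 at [7:10]


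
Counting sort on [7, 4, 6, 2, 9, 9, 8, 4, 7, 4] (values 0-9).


Input: [7, 4, 6, 2, 9, 9, 8, 4, 7, 4]
Counts: [0, 0, 1, 0, 3, 0, 1, 2, 1, 2]

Sorted: [2, 4, 4, 4, 6, 7, 7, 8, 9, 9]


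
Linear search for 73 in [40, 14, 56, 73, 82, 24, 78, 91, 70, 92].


i=0: 40!=73
i=1: 14!=73
i=2: 56!=73
i=3: 73==73 found!

Found at 3, 4 comps


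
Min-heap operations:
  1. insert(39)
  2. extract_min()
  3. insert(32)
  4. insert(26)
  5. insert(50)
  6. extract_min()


insert(39) -> [39]
extract_min()->39, []
insert(32) -> [32]
insert(26) -> [26, 32]
insert(50) -> [26, 32, 50]
extract_min()->26, [32, 50]

Final heap: [32, 50]


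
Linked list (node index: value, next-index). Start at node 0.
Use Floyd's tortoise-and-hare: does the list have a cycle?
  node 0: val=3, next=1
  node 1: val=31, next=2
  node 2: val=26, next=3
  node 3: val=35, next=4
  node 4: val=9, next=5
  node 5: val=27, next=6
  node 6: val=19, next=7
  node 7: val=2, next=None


Floyd's tortoise (slow, +1) and hare (fast, +2):
  init: slow=0, fast=0
  step 1: slow=1, fast=2
  step 2: slow=2, fast=4
  step 3: slow=3, fast=6
  step 4: fast 6->7->None, no cycle

Cycle: no


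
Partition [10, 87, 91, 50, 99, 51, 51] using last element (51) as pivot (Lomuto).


Pivot: 51
  10 <= 51: advance i (no swap)
  50 <= 51: swap -> [10, 50, 91, 87, 99, 51, 51]
  51 <= 51: swap -> [10, 50, 51, 87, 99, 91, 51]
Place pivot at 3: [10, 50, 51, 51, 99, 91, 87]

Partitioned: [10, 50, 51, 51, 99, 91, 87]


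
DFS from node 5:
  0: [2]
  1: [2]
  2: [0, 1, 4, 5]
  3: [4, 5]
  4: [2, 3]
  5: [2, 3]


Visit 5, push [3, 2]
Visit 2, push [4, 1, 0]
Visit 0, push []
Visit 1, push []
Visit 4, push [3]
Visit 3, push []

DFS order: [5, 2, 0, 1, 4, 3]


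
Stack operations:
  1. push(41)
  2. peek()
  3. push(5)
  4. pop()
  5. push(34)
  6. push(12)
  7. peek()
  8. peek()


push(41) -> [41]
peek()->41
push(5) -> [41, 5]
pop()->5, [41]
push(34) -> [41, 34]
push(12) -> [41, 34, 12]
peek()->12
peek()->12

Final stack: [41, 34, 12]


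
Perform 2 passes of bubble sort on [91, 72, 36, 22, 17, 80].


Initial: [91, 72, 36, 22, 17, 80]
Pass 1: [72, 36, 22, 17, 80, 91] (5 swaps)
Pass 2: [36, 22, 17, 72, 80, 91] (3 swaps)

After 2 passes: [36, 22, 17, 72, 80, 91]


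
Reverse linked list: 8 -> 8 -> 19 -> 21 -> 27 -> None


Step 1: curr=8, set curr.next=prev(None) | reversed so far: 8
Step 2: curr=8, set curr.next=prev(8) | reversed so far: 8 -> 8
Step 3: curr=19, set curr.next=prev(8) | reversed so far: 19 -> 8 -> 8
Step 4: curr=21, set curr.next=prev(19) | reversed so far: 21 -> 19 -> 8 -> 8
Step 5: curr=27, set curr.next=prev(21) | reversed so far: 27 -> 21 -> 19 -> 8 -> 8

27 -> 21 -> 19 -> 8 -> 8 -> None


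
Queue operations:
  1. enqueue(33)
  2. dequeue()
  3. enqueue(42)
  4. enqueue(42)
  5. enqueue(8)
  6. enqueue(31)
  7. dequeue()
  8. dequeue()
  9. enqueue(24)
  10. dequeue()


enqueue(33) -> [33]
dequeue()->33, []
enqueue(42) -> [42]
enqueue(42) -> [42, 42]
enqueue(8) -> [42, 42, 8]
enqueue(31) -> [42, 42, 8, 31]
dequeue()->42, [42, 8, 31]
dequeue()->42, [8, 31]
enqueue(24) -> [8, 31, 24]
dequeue()->8, [31, 24]

Final queue: [31, 24]


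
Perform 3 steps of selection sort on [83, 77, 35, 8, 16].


Initial: [83, 77, 35, 8, 16]
Step 1: min=8 at 3
  Swap: [8, 77, 35, 83, 16]
Step 2: min=16 at 4
  Swap: [8, 16, 35, 83, 77]
Step 3: min=35 at 2
  Swap: [8, 16, 35, 83, 77]

After 3 steps: [8, 16, 35, 83, 77]


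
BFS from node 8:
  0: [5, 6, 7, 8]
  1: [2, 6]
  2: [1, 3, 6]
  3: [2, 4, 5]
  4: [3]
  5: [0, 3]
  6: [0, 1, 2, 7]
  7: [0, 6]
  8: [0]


Visit 8, enqueue [0]
Visit 0, enqueue [5, 6, 7]
Visit 5, enqueue [3]
Visit 6, enqueue [1, 2]
Visit 7, enqueue []
Visit 3, enqueue [4]
Visit 1, enqueue []
Visit 2, enqueue []
Visit 4, enqueue []

BFS order: [8, 0, 5, 6, 7, 3, 1, 2, 4]


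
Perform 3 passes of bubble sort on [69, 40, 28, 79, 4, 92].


Initial: [69, 40, 28, 79, 4, 92]
Pass 1: [40, 28, 69, 4, 79, 92] (3 swaps)
Pass 2: [28, 40, 4, 69, 79, 92] (2 swaps)
Pass 3: [28, 4, 40, 69, 79, 92] (1 swaps)

After 3 passes: [28, 4, 40, 69, 79, 92]


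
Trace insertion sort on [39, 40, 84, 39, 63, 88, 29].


Initial: [39, 40, 84, 39, 63, 88, 29]
Insert 40: [39, 40, 84, 39, 63, 88, 29]
Insert 84: [39, 40, 84, 39, 63, 88, 29]
Insert 39: [39, 39, 40, 84, 63, 88, 29]
Insert 63: [39, 39, 40, 63, 84, 88, 29]
Insert 88: [39, 39, 40, 63, 84, 88, 29]
Insert 29: [29, 39, 39, 40, 63, 84, 88]

Sorted: [29, 39, 39, 40, 63, 84, 88]


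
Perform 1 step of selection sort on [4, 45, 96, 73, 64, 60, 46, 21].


Initial: [4, 45, 96, 73, 64, 60, 46, 21]
Step 1: min=4 at 0
  Swap: [4, 45, 96, 73, 64, 60, 46, 21]

After 1 step: [4, 45, 96, 73, 64, 60, 46, 21]


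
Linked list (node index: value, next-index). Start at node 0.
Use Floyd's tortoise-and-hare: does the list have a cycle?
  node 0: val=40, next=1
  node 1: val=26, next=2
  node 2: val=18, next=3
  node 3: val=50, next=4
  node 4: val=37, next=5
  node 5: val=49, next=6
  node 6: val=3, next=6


Floyd's tortoise (slow, +1) and hare (fast, +2):
  init: slow=0, fast=0
  step 1: slow=1, fast=2
  step 2: slow=2, fast=4
  step 3: slow=3, fast=6
  step 4: slow=4, fast=6
  step 5: slow=5, fast=6
  step 6: slow=6, fast=6
  slow == fast at node 6: cycle detected

Cycle: yes


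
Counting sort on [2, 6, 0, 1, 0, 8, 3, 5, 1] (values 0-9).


Input: [2, 6, 0, 1, 0, 8, 3, 5, 1]
Counts: [2, 2, 1, 1, 0, 1, 1, 0, 1, 0]

Sorted: [0, 0, 1, 1, 2, 3, 5, 6, 8]


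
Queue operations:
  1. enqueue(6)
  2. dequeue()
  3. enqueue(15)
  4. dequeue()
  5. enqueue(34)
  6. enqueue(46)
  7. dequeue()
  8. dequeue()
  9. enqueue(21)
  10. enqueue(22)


enqueue(6) -> [6]
dequeue()->6, []
enqueue(15) -> [15]
dequeue()->15, []
enqueue(34) -> [34]
enqueue(46) -> [34, 46]
dequeue()->34, [46]
dequeue()->46, []
enqueue(21) -> [21]
enqueue(22) -> [21, 22]

Final queue: [21, 22]


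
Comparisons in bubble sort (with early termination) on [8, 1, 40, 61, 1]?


Algorithm: bubble sort (with early termination)
Input: [8, 1, 40, 61, 1]
Sorted: [1, 1, 8, 40, 61]

10


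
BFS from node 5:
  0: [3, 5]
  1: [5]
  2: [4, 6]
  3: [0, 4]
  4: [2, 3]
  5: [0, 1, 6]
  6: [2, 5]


Visit 5, enqueue [0, 1, 6]
Visit 0, enqueue [3]
Visit 1, enqueue []
Visit 6, enqueue [2]
Visit 3, enqueue [4]
Visit 2, enqueue []
Visit 4, enqueue []

BFS order: [5, 0, 1, 6, 3, 2, 4]


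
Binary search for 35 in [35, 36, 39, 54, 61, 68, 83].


Step 1: lo=0, hi=6, mid=3, val=54
Step 2: lo=0, hi=2, mid=1, val=36
Step 3: lo=0, hi=0, mid=0, val=35

Found at index 0


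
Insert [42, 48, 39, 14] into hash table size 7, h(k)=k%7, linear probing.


Insert 42: h=0 -> slot 0
Insert 48: h=6 -> slot 6
Insert 39: h=4 -> slot 4
Insert 14: h=0, 1 probes -> slot 1

Table: [42, 14, None, None, 39, None, 48]


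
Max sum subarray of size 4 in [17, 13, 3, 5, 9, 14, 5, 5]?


[0:4]: 38
[1:5]: 30
[2:6]: 31
[3:7]: 33
[4:8]: 33

Max: 38 at [0:4]


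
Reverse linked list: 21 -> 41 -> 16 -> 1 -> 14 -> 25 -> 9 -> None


Step 1: curr=21, set curr.next=prev(None) | reversed so far: 21
Step 2: curr=41, set curr.next=prev(21) | reversed so far: 41 -> 21
Step 3: curr=16, set curr.next=prev(41) | reversed so far: 16 -> 41 -> 21
Step 4: curr=1, set curr.next=prev(16) | reversed so far: 1 -> 16 -> 41 -> 21
Step 5: curr=14, set curr.next=prev(1) | reversed so far: 14 -> 1 -> 16 -> 41 -> 21
Step 6: curr=25, set curr.next=prev(14) | reversed so far: 25 -> 14 -> 1 -> 16 -> 41 -> 21
Step 7: curr=9, set curr.next=prev(25) | reversed so far: 9 -> 25 -> 14 -> 1 -> 16 -> 41 -> 21

9 -> 25 -> 14 -> 1 -> 16 -> 41 -> 21 -> None


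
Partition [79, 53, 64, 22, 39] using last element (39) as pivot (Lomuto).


Pivot: 39
  22 <= 39: swap -> [22, 53, 64, 79, 39]
Place pivot at 1: [22, 39, 64, 79, 53]

Partitioned: [22, 39, 64, 79, 53]


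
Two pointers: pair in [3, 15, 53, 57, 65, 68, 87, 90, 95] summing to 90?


lo=0(3)+hi=8(95)=98
lo=0(3)+hi=7(90)=93
lo=0(3)+hi=6(87)=90

Yes: 3+87=90


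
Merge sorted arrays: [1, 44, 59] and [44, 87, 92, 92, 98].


Take 1 from A
Take 44 from A
Take 44 from B
Take 59 from A

Merged: [1, 44, 44, 59, 87, 92, 92, 98]


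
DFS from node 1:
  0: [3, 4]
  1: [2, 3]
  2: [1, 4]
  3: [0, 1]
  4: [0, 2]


Visit 1, push [3, 2]
Visit 2, push [4]
Visit 4, push [0]
Visit 0, push [3]
Visit 3, push []

DFS order: [1, 2, 4, 0, 3]


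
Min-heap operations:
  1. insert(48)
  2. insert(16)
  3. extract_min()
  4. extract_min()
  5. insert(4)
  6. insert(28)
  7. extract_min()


insert(48) -> [48]
insert(16) -> [16, 48]
extract_min()->16, [48]
extract_min()->48, []
insert(4) -> [4]
insert(28) -> [4, 28]
extract_min()->4, [28]

Final heap: [28]


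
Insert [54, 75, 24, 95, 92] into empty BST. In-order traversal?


Insert 54: root
Insert 75: R from 54
Insert 24: L from 54
Insert 95: R from 54 -> R from 75
Insert 92: R from 54 -> R from 75 -> L from 95

In-order: [24, 54, 75, 92, 95]


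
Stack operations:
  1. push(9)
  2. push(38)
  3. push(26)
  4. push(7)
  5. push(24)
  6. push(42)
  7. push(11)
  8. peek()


push(9) -> [9]
push(38) -> [9, 38]
push(26) -> [9, 38, 26]
push(7) -> [9, 38, 26, 7]
push(24) -> [9, 38, 26, 7, 24]
push(42) -> [9, 38, 26, 7, 24, 42]
push(11) -> [9, 38, 26, 7, 24, 42, 11]
peek()->11

Final stack: [9, 38, 26, 7, 24, 42, 11]


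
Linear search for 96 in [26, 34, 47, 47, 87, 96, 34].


i=0: 26!=96
i=1: 34!=96
i=2: 47!=96
i=3: 47!=96
i=4: 87!=96
i=5: 96==96 found!

Found at 5, 6 comps


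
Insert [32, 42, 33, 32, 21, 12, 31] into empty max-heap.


Insert 32: [32]
Insert 42: [42, 32]
Insert 33: [42, 32, 33]
Insert 32: [42, 32, 33, 32]
Insert 21: [42, 32, 33, 32, 21]
Insert 12: [42, 32, 33, 32, 21, 12]
Insert 31: [42, 32, 33, 32, 21, 12, 31]

Final heap: [42, 32, 33, 32, 21, 12, 31]


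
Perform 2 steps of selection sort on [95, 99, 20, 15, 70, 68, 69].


Initial: [95, 99, 20, 15, 70, 68, 69]
Step 1: min=15 at 3
  Swap: [15, 99, 20, 95, 70, 68, 69]
Step 2: min=20 at 2
  Swap: [15, 20, 99, 95, 70, 68, 69]

After 2 steps: [15, 20, 99, 95, 70, 68, 69]


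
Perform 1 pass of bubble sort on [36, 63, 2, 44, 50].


Initial: [36, 63, 2, 44, 50]
Pass 1: [36, 2, 44, 50, 63] (3 swaps)

After 1 pass: [36, 2, 44, 50, 63]


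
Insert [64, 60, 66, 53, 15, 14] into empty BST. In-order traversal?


Insert 64: root
Insert 60: L from 64
Insert 66: R from 64
Insert 53: L from 64 -> L from 60
Insert 15: L from 64 -> L from 60 -> L from 53
Insert 14: L from 64 -> L from 60 -> L from 53 -> L from 15

In-order: [14, 15, 53, 60, 64, 66]


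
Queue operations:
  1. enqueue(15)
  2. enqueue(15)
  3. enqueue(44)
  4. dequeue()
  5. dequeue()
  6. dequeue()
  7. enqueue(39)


enqueue(15) -> [15]
enqueue(15) -> [15, 15]
enqueue(44) -> [15, 15, 44]
dequeue()->15, [15, 44]
dequeue()->15, [44]
dequeue()->44, []
enqueue(39) -> [39]

Final queue: [39]


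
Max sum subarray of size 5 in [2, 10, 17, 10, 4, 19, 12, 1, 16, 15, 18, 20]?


[0:5]: 43
[1:6]: 60
[2:7]: 62
[3:8]: 46
[4:9]: 52
[5:10]: 63
[6:11]: 62
[7:12]: 70

Max: 70 at [7:12]


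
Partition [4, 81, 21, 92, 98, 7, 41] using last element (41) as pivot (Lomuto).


Pivot: 41
  4 <= 41: advance i (no swap)
  21 <= 41: swap -> [4, 21, 81, 92, 98, 7, 41]
  7 <= 41: swap -> [4, 21, 7, 92, 98, 81, 41]
Place pivot at 3: [4, 21, 7, 41, 98, 81, 92]

Partitioned: [4, 21, 7, 41, 98, 81, 92]


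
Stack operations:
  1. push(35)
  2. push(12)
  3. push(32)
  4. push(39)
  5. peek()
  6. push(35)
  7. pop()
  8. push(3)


push(35) -> [35]
push(12) -> [35, 12]
push(32) -> [35, 12, 32]
push(39) -> [35, 12, 32, 39]
peek()->39
push(35) -> [35, 12, 32, 39, 35]
pop()->35, [35, 12, 32, 39]
push(3) -> [35, 12, 32, 39, 3]

Final stack: [35, 12, 32, 39, 3]


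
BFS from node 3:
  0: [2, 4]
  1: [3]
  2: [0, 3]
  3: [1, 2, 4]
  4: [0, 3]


Visit 3, enqueue [1, 2, 4]
Visit 1, enqueue []
Visit 2, enqueue [0]
Visit 4, enqueue []
Visit 0, enqueue []

BFS order: [3, 1, 2, 4, 0]


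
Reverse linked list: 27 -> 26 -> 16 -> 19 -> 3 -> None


Step 1: curr=27, set curr.next=prev(None) | reversed so far: 27
Step 2: curr=26, set curr.next=prev(27) | reversed so far: 26 -> 27
Step 3: curr=16, set curr.next=prev(26) | reversed so far: 16 -> 26 -> 27
Step 4: curr=19, set curr.next=prev(16) | reversed so far: 19 -> 16 -> 26 -> 27
Step 5: curr=3, set curr.next=prev(19) | reversed so far: 3 -> 19 -> 16 -> 26 -> 27

3 -> 19 -> 16 -> 26 -> 27 -> None


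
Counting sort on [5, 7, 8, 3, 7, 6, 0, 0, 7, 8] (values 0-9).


Input: [5, 7, 8, 3, 7, 6, 0, 0, 7, 8]
Counts: [2, 0, 0, 1, 0, 1, 1, 3, 2, 0]

Sorted: [0, 0, 3, 5, 6, 7, 7, 7, 8, 8]


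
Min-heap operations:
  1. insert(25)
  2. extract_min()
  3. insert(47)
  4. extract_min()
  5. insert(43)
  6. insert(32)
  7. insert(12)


insert(25) -> [25]
extract_min()->25, []
insert(47) -> [47]
extract_min()->47, []
insert(43) -> [43]
insert(32) -> [32, 43]
insert(12) -> [12, 43, 32]

Final heap: [12, 43, 32]


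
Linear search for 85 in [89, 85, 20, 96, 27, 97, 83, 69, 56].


i=0: 89!=85
i=1: 85==85 found!

Found at 1, 2 comps


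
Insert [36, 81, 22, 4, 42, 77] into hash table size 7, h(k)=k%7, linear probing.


Insert 36: h=1 -> slot 1
Insert 81: h=4 -> slot 4
Insert 22: h=1, 1 probes -> slot 2
Insert 4: h=4, 1 probes -> slot 5
Insert 42: h=0 -> slot 0
Insert 77: h=0, 3 probes -> slot 3

Table: [42, 36, 22, 77, 81, 4, None]


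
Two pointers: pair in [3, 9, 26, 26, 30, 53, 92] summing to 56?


lo=0(3)+hi=6(92)=95
lo=0(3)+hi=5(53)=56

Yes: 3+53=56


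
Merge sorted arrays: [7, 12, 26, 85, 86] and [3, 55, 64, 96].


Take 3 from B
Take 7 from A
Take 12 from A
Take 26 from A
Take 55 from B
Take 64 from B
Take 85 from A
Take 86 from A

Merged: [3, 7, 12, 26, 55, 64, 85, 86, 96]


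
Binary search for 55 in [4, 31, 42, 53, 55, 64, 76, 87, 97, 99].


Step 1: lo=0, hi=9, mid=4, val=55

Found at index 4


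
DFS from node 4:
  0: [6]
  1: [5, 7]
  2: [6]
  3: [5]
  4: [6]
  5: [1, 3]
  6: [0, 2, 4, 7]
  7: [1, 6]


Visit 4, push [6]
Visit 6, push [7, 2, 0]
Visit 0, push []
Visit 2, push []
Visit 7, push [1]
Visit 1, push [5]
Visit 5, push [3]
Visit 3, push []

DFS order: [4, 6, 0, 2, 7, 1, 5, 3]


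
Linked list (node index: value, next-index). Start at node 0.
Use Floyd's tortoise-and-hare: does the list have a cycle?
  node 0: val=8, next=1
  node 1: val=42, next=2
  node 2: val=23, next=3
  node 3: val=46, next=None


Floyd's tortoise (slow, +1) and hare (fast, +2):
  init: slow=0, fast=0
  step 1: slow=1, fast=2
  step 2: fast 2->3->None, no cycle

Cycle: no


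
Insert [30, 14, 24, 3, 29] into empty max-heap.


Insert 30: [30]
Insert 14: [30, 14]
Insert 24: [30, 14, 24]
Insert 3: [30, 14, 24, 3]
Insert 29: [30, 29, 24, 3, 14]

Final heap: [30, 29, 24, 3, 14]


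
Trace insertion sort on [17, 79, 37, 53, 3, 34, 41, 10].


Initial: [17, 79, 37, 53, 3, 34, 41, 10]
Insert 79: [17, 79, 37, 53, 3, 34, 41, 10]
Insert 37: [17, 37, 79, 53, 3, 34, 41, 10]
Insert 53: [17, 37, 53, 79, 3, 34, 41, 10]
Insert 3: [3, 17, 37, 53, 79, 34, 41, 10]
Insert 34: [3, 17, 34, 37, 53, 79, 41, 10]
Insert 41: [3, 17, 34, 37, 41, 53, 79, 10]
Insert 10: [3, 10, 17, 34, 37, 41, 53, 79]

Sorted: [3, 10, 17, 34, 37, 41, 53, 79]


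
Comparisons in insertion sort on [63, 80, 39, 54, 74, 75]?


Algorithm: insertion sort
Input: [63, 80, 39, 54, 74, 75]
Sorted: [39, 54, 63, 74, 75, 80]

10


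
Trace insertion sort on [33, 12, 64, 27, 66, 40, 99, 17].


Initial: [33, 12, 64, 27, 66, 40, 99, 17]
Insert 12: [12, 33, 64, 27, 66, 40, 99, 17]
Insert 64: [12, 33, 64, 27, 66, 40, 99, 17]
Insert 27: [12, 27, 33, 64, 66, 40, 99, 17]
Insert 66: [12, 27, 33, 64, 66, 40, 99, 17]
Insert 40: [12, 27, 33, 40, 64, 66, 99, 17]
Insert 99: [12, 27, 33, 40, 64, 66, 99, 17]
Insert 17: [12, 17, 27, 33, 40, 64, 66, 99]

Sorted: [12, 17, 27, 33, 40, 64, 66, 99]


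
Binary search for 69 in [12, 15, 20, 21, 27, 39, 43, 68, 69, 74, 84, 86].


Step 1: lo=0, hi=11, mid=5, val=39
Step 2: lo=6, hi=11, mid=8, val=69

Found at index 8


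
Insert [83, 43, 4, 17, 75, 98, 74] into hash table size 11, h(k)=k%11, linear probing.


Insert 83: h=6 -> slot 6
Insert 43: h=10 -> slot 10
Insert 4: h=4 -> slot 4
Insert 17: h=6, 1 probes -> slot 7
Insert 75: h=9 -> slot 9
Insert 98: h=10, 1 probes -> slot 0
Insert 74: h=8 -> slot 8

Table: [98, None, None, None, 4, None, 83, 17, 74, 75, 43]


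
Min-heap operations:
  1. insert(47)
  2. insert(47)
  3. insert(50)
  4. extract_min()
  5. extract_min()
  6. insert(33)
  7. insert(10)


insert(47) -> [47]
insert(47) -> [47, 47]
insert(50) -> [47, 47, 50]
extract_min()->47, [47, 50]
extract_min()->47, [50]
insert(33) -> [33, 50]
insert(10) -> [10, 50, 33]

Final heap: [10, 50, 33]


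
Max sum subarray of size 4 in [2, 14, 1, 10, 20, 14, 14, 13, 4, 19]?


[0:4]: 27
[1:5]: 45
[2:6]: 45
[3:7]: 58
[4:8]: 61
[5:9]: 45
[6:10]: 50

Max: 61 at [4:8]


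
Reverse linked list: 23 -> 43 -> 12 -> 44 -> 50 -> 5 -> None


Step 1: curr=23, set curr.next=prev(None) | reversed so far: 23
Step 2: curr=43, set curr.next=prev(23) | reversed so far: 43 -> 23
Step 3: curr=12, set curr.next=prev(43) | reversed so far: 12 -> 43 -> 23
Step 4: curr=44, set curr.next=prev(12) | reversed so far: 44 -> 12 -> 43 -> 23
Step 5: curr=50, set curr.next=prev(44) | reversed so far: 50 -> 44 -> 12 -> 43 -> 23
Step 6: curr=5, set curr.next=prev(50) | reversed so far: 5 -> 50 -> 44 -> 12 -> 43 -> 23

5 -> 50 -> 44 -> 12 -> 43 -> 23 -> None


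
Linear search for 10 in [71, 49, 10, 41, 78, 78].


i=0: 71!=10
i=1: 49!=10
i=2: 10==10 found!

Found at 2, 3 comps


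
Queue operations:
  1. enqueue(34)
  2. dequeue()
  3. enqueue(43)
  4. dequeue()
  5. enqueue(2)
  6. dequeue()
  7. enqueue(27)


enqueue(34) -> [34]
dequeue()->34, []
enqueue(43) -> [43]
dequeue()->43, []
enqueue(2) -> [2]
dequeue()->2, []
enqueue(27) -> [27]

Final queue: [27]


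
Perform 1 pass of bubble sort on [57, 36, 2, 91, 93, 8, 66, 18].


Initial: [57, 36, 2, 91, 93, 8, 66, 18]
Pass 1: [36, 2, 57, 91, 8, 66, 18, 93] (5 swaps)

After 1 pass: [36, 2, 57, 91, 8, 66, 18, 93]


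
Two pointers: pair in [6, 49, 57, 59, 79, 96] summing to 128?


lo=0(6)+hi=5(96)=102
lo=1(49)+hi=5(96)=145
lo=1(49)+hi=4(79)=128

Yes: 49+79=128


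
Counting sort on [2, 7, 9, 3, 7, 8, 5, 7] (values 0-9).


Input: [2, 7, 9, 3, 7, 8, 5, 7]
Counts: [0, 0, 1, 1, 0, 1, 0, 3, 1, 1]

Sorted: [2, 3, 5, 7, 7, 7, 8, 9]


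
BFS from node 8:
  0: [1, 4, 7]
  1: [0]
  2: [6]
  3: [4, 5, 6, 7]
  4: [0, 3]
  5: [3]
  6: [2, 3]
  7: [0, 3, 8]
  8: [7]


Visit 8, enqueue [7]
Visit 7, enqueue [0, 3]
Visit 0, enqueue [1, 4]
Visit 3, enqueue [5, 6]
Visit 1, enqueue []
Visit 4, enqueue []
Visit 5, enqueue []
Visit 6, enqueue [2]
Visit 2, enqueue []

BFS order: [8, 7, 0, 3, 1, 4, 5, 6, 2]


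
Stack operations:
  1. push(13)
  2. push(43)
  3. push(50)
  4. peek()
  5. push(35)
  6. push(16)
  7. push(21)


push(13) -> [13]
push(43) -> [13, 43]
push(50) -> [13, 43, 50]
peek()->50
push(35) -> [13, 43, 50, 35]
push(16) -> [13, 43, 50, 35, 16]
push(21) -> [13, 43, 50, 35, 16, 21]

Final stack: [13, 43, 50, 35, 16, 21]


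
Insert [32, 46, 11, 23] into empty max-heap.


Insert 32: [32]
Insert 46: [46, 32]
Insert 11: [46, 32, 11]
Insert 23: [46, 32, 11, 23]

Final heap: [46, 32, 11, 23]


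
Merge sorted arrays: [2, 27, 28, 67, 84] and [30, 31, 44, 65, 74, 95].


Take 2 from A
Take 27 from A
Take 28 from A
Take 30 from B
Take 31 from B
Take 44 from B
Take 65 from B
Take 67 from A
Take 74 from B
Take 84 from A

Merged: [2, 27, 28, 30, 31, 44, 65, 67, 74, 84, 95]


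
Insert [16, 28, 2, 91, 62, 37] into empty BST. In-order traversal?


Insert 16: root
Insert 28: R from 16
Insert 2: L from 16
Insert 91: R from 16 -> R from 28
Insert 62: R from 16 -> R from 28 -> L from 91
Insert 37: R from 16 -> R from 28 -> L from 91 -> L from 62

In-order: [2, 16, 28, 37, 62, 91]


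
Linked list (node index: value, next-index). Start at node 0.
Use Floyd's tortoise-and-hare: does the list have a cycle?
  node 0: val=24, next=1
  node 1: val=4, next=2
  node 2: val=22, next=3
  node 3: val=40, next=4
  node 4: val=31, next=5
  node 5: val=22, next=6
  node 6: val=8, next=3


Floyd's tortoise (slow, +1) and hare (fast, +2):
  init: slow=0, fast=0
  step 1: slow=1, fast=2
  step 2: slow=2, fast=4
  step 3: slow=3, fast=6
  step 4: slow=4, fast=4
  slow == fast at node 4: cycle detected

Cycle: yes


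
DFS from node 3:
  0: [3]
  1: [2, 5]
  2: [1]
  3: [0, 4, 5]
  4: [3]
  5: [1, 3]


Visit 3, push [5, 4, 0]
Visit 0, push []
Visit 4, push []
Visit 5, push [1]
Visit 1, push [2]
Visit 2, push []

DFS order: [3, 0, 4, 5, 1, 2]


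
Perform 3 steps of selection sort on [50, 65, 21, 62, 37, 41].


Initial: [50, 65, 21, 62, 37, 41]
Step 1: min=21 at 2
  Swap: [21, 65, 50, 62, 37, 41]
Step 2: min=37 at 4
  Swap: [21, 37, 50, 62, 65, 41]
Step 3: min=41 at 5
  Swap: [21, 37, 41, 62, 65, 50]

After 3 steps: [21, 37, 41, 62, 65, 50]


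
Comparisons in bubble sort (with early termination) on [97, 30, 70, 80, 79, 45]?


Algorithm: bubble sort (with early termination)
Input: [97, 30, 70, 80, 79, 45]
Sorted: [30, 45, 70, 79, 80, 97]

15


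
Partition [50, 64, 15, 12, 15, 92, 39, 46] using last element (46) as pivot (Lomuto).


Pivot: 46
  15 <= 46: swap -> [15, 64, 50, 12, 15, 92, 39, 46]
  12 <= 46: swap -> [15, 12, 50, 64, 15, 92, 39, 46]
  15 <= 46: swap -> [15, 12, 15, 64, 50, 92, 39, 46]
  39 <= 46: swap -> [15, 12, 15, 39, 50, 92, 64, 46]
Place pivot at 4: [15, 12, 15, 39, 46, 92, 64, 50]

Partitioned: [15, 12, 15, 39, 46, 92, 64, 50]


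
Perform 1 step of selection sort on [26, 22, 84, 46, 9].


Initial: [26, 22, 84, 46, 9]
Step 1: min=9 at 4
  Swap: [9, 22, 84, 46, 26]

After 1 step: [9, 22, 84, 46, 26]


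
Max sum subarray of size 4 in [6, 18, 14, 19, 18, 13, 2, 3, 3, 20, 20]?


[0:4]: 57
[1:5]: 69
[2:6]: 64
[3:7]: 52
[4:8]: 36
[5:9]: 21
[6:10]: 28
[7:11]: 46

Max: 69 at [1:5]


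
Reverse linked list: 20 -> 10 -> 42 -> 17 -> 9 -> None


Step 1: curr=20, set curr.next=prev(None) | reversed so far: 20
Step 2: curr=10, set curr.next=prev(20) | reversed so far: 10 -> 20
Step 3: curr=42, set curr.next=prev(10) | reversed so far: 42 -> 10 -> 20
Step 4: curr=17, set curr.next=prev(42) | reversed so far: 17 -> 42 -> 10 -> 20
Step 5: curr=9, set curr.next=prev(17) | reversed so far: 9 -> 17 -> 42 -> 10 -> 20

9 -> 17 -> 42 -> 10 -> 20 -> None


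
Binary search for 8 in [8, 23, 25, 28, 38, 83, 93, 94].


Step 1: lo=0, hi=7, mid=3, val=28
Step 2: lo=0, hi=2, mid=1, val=23
Step 3: lo=0, hi=0, mid=0, val=8

Found at index 0


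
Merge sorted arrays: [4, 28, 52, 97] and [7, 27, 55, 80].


Take 4 from A
Take 7 from B
Take 27 from B
Take 28 from A
Take 52 from A
Take 55 from B
Take 80 from B

Merged: [4, 7, 27, 28, 52, 55, 80, 97]


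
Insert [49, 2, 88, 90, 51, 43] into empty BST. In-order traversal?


Insert 49: root
Insert 2: L from 49
Insert 88: R from 49
Insert 90: R from 49 -> R from 88
Insert 51: R from 49 -> L from 88
Insert 43: L from 49 -> R from 2

In-order: [2, 43, 49, 51, 88, 90]


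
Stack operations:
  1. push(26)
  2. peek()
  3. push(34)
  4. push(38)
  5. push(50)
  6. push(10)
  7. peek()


push(26) -> [26]
peek()->26
push(34) -> [26, 34]
push(38) -> [26, 34, 38]
push(50) -> [26, 34, 38, 50]
push(10) -> [26, 34, 38, 50, 10]
peek()->10

Final stack: [26, 34, 38, 50, 10]


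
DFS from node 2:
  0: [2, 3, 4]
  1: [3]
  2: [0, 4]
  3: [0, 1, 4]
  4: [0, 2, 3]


Visit 2, push [4, 0]
Visit 0, push [4, 3]
Visit 3, push [4, 1]
Visit 1, push []
Visit 4, push []

DFS order: [2, 0, 3, 1, 4]


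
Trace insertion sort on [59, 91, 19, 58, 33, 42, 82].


Initial: [59, 91, 19, 58, 33, 42, 82]
Insert 91: [59, 91, 19, 58, 33, 42, 82]
Insert 19: [19, 59, 91, 58, 33, 42, 82]
Insert 58: [19, 58, 59, 91, 33, 42, 82]
Insert 33: [19, 33, 58, 59, 91, 42, 82]
Insert 42: [19, 33, 42, 58, 59, 91, 82]
Insert 82: [19, 33, 42, 58, 59, 82, 91]

Sorted: [19, 33, 42, 58, 59, 82, 91]


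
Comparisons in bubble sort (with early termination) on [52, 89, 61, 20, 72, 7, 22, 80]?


Algorithm: bubble sort (with early termination)
Input: [52, 89, 61, 20, 72, 7, 22, 80]
Sorted: [7, 20, 22, 52, 61, 72, 80, 89]

27


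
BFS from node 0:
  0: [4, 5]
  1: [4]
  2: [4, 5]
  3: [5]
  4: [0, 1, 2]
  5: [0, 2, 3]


Visit 0, enqueue [4, 5]
Visit 4, enqueue [1, 2]
Visit 5, enqueue [3]
Visit 1, enqueue []
Visit 2, enqueue []
Visit 3, enqueue []

BFS order: [0, 4, 5, 1, 2, 3]


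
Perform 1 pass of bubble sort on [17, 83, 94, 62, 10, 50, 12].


Initial: [17, 83, 94, 62, 10, 50, 12]
Pass 1: [17, 83, 62, 10, 50, 12, 94] (4 swaps)

After 1 pass: [17, 83, 62, 10, 50, 12, 94]


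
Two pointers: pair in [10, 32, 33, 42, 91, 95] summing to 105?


lo=0(10)+hi=5(95)=105

Yes: 10+95=105


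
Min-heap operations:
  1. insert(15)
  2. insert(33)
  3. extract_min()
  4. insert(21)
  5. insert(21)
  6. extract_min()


insert(15) -> [15]
insert(33) -> [15, 33]
extract_min()->15, [33]
insert(21) -> [21, 33]
insert(21) -> [21, 33, 21]
extract_min()->21, [21, 33]

Final heap: [21, 33]


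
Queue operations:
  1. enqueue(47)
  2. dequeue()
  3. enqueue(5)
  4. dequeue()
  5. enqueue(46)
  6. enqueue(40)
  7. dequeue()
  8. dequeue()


enqueue(47) -> [47]
dequeue()->47, []
enqueue(5) -> [5]
dequeue()->5, []
enqueue(46) -> [46]
enqueue(40) -> [46, 40]
dequeue()->46, [40]
dequeue()->40, []

Final queue: []


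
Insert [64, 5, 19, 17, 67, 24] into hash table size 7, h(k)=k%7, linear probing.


Insert 64: h=1 -> slot 1
Insert 5: h=5 -> slot 5
Insert 19: h=5, 1 probes -> slot 6
Insert 17: h=3 -> slot 3
Insert 67: h=4 -> slot 4
Insert 24: h=3, 4 probes -> slot 0

Table: [24, 64, None, 17, 67, 5, 19]


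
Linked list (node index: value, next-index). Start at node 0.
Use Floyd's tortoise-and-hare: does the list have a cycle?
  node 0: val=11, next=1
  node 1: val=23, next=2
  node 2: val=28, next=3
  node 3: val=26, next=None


Floyd's tortoise (slow, +1) and hare (fast, +2):
  init: slow=0, fast=0
  step 1: slow=1, fast=2
  step 2: fast 2->3->None, no cycle

Cycle: no


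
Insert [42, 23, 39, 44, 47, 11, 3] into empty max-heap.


Insert 42: [42]
Insert 23: [42, 23]
Insert 39: [42, 23, 39]
Insert 44: [44, 42, 39, 23]
Insert 47: [47, 44, 39, 23, 42]
Insert 11: [47, 44, 39, 23, 42, 11]
Insert 3: [47, 44, 39, 23, 42, 11, 3]

Final heap: [47, 44, 39, 23, 42, 11, 3]


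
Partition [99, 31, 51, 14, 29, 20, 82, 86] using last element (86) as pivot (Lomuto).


Pivot: 86
  31 <= 86: swap -> [31, 99, 51, 14, 29, 20, 82, 86]
  51 <= 86: swap -> [31, 51, 99, 14, 29, 20, 82, 86]
  14 <= 86: swap -> [31, 51, 14, 99, 29, 20, 82, 86]
  29 <= 86: swap -> [31, 51, 14, 29, 99, 20, 82, 86]
  20 <= 86: swap -> [31, 51, 14, 29, 20, 99, 82, 86]
  82 <= 86: swap -> [31, 51, 14, 29, 20, 82, 99, 86]
Place pivot at 6: [31, 51, 14, 29, 20, 82, 86, 99]

Partitioned: [31, 51, 14, 29, 20, 82, 86, 99]


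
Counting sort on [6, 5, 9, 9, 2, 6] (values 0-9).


Input: [6, 5, 9, 9, 2, 6]
Counts: [0, 0, 1, 0, 0, 1, 2, 0, 0, 2]

Sorted: [2, 5, 6, 6, 9, 9]


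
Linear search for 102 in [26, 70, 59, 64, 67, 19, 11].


i=0: 26!=102
i=1: 70!=102
i=2: 59!=102
i=3: 64!=102
i=4: 67!=102
i=5: 19!=102
i=6: 11!=102

Not found, 7 comps


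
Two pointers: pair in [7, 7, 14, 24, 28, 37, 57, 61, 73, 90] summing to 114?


lo=0(7)+hi=9(90)=97
lo=1(7)+hi=9(90)=97
lo=2(14)+hi=9(90)=104
lo=3(24)+hi=9(90)=114

Yes: 24+90=114


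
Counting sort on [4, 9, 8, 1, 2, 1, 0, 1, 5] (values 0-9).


Input: [4, 9, 8, 1, 2, 1, 0, 1, 5]
Counts: [1, 3, 1, 0, 1, 1, 0, 0, 1, 1]

Sorted: [0, 1, 1, 1, 2, 4, 5, 8, 9]


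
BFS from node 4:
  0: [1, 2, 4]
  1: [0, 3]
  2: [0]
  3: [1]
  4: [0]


Visit 4, enqueue [0]
Visit 0, enqueue [1, 2]
Visit 1, enqueue [3]
Visit 2, enqueue []
Visit 3, enqueue []

BFS order: [4, 0, 1, 2, 3]


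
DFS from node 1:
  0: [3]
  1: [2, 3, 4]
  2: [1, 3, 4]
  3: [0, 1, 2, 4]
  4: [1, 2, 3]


Visit 1, push [4, 3, 2]
Visit 2, push [4, 3]
Visit 3, push [4, 0]
Visit 0, push []
Visit 4, push []

DFS order: [1, 2, 3, 0, 4]


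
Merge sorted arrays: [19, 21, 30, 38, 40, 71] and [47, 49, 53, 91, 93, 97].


Take 19 from A
Take 21 from A
Take 30 from A
Take 38 from A
Take 40 from A
Take 47 from B
Take 49 from B
Take 53 from B
Take 71 from A

Merged: [19, 21, 30, 38, 40, 47, 49, 53, 71, 91, 93, 97]


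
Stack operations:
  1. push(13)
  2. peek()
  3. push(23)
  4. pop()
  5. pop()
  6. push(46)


push(13) -> [13]
peek()->13
push(23) -> [13, 23]
pop()->23, [13]
pop()->13, []
push(46) -> [46]

Final stack: [46]


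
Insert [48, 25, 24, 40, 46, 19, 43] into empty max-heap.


Insert 48: [48]
Insert 25: [48, 25]
Insert 24: [48, 25, 24]
Insert 40: [48, 40, 24, 25]
Insert 46: [48, 46, 24, 25, 40]
Insert 19: [48, 46, 24, 25, 40, 19]
Insert 43: [48, 46, 43, 25, 40, 19, 24]

Final heap: [48, 46, 43, 25, 40, 19, 24]


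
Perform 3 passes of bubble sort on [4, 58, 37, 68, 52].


Initial: [4, 58, 37, 68, 52]
Pass 1: [4, 37, 58, 52, 68] (2 swaps)
Pass 2: [4, 37, 52, 58, 68] (1 swaps)
Pass 3: [4, 37, 52, 58, 68] (0 swaps)

After 3 passes: [4, 37, 52, 58, 68]


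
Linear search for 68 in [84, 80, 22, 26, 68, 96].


i=0: 84!=68
i=1: 80!=68
i=2: 22!=68
i=3: 26!=68
i=4: 68==68 found!

Found at 4, 5 comps


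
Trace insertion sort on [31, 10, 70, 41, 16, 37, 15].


Initial: [31, 10, 70, 41, 16, 37, 15]
Insert 10: [10, 31, 70, 41, 16, 37, 15]
Insert 70: [10, 31, 70, 41, 16, 37, 15]
Insert 41: [10, 31, 41, 70, 16, 37, 15]
Insert 16: [10, 16, 31, 41, 70, 37, 15]
Insert 37: [10, 16, 31, 37, 41, 70, 15]
Insert 15: [10, 15, 16, 31, 37, 41, 70]

Sorted: [10, 15, 16, 31, 37, 41, 70]


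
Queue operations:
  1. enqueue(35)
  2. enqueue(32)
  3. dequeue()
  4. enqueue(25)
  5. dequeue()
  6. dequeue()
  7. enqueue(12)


enqueue(35) -> [35]
enqueue(32) -> [35, 32]
dequeue()->35, [32]
enqueue(25) -> [32, 25]
dequeue()->32, [25]
dequeue()->25, []
enqueue(12) -> [12]

Final queue: [12]


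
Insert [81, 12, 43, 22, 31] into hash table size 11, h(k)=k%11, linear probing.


Insert 81: h=4 -> slot 4
Insert 12: h=1 -> slot 1
Insert 43: h=10 -> slot 10
Insert 22: h=0 -> slot 0
Insert 31: h=9 -> slot 9

Table: [22, 12, None, None, 81, None, None, None, None, 31, 43]


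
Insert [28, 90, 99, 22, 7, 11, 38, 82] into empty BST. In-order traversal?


Insert 28: root
Insert 90: R from 28
Insert 99: R from 28 -> R from 90
Insert 22: L from 28
Insert 7: L from 28 -> L from 22
Insert 11: L from 28 -> L from 22 -> R from 7
Insert 38: R from 28 -> L from 90
Insert 82: R from 28 -> L from 90 -> R from 38

In-order: [7, 11, 22, 28, 38, 82, 90, 99]


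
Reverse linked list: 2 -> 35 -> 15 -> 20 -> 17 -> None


Step 1: curr=2, set curr.next=prev(None) | reversed so far: 2
Step 2: curr=35, set curr.next=prev(2) | reversed so far: 35 -> 2
Step 3: curr=15, set curr.next=prev(35) | reversed so far: 15 -> 35 -> 2
Step 4: curr=20, set curr.next=prev(15) | reversed so far: 20 -> 15 -> 35 -> 2
Step 5: curr=17, set curr.next=prev(20) | reversed so far: 17 -> 20 -> 15 -> 35 -> 2

17 -> 20 -> 15 -> 35 -> 2 -> None


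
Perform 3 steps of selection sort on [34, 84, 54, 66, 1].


Initial: [34, 84, 54, 66, 1]
Step 1: min=1 at 4
  Swap: [1, 84, 54, 66, 34]
Step 2: min=34 at 4
  Swap: [1, 34, 54, 66, 84]
Step 3: min=54 at 2
  Swap: [1, 34, 54, 66, 84]

After 3 steps: [1, 34, 54, 66, 84]


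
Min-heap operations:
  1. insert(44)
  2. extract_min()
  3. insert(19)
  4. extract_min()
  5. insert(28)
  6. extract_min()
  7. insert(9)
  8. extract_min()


insert(44) -> [44]
extract_min()->44, []
insert(19) -> [19]
extract_min()->19, []
insert(28) -> [28]
extract_min()->28, []
insert(9) -> [9]
extract_min()->9, []

Final heap: []


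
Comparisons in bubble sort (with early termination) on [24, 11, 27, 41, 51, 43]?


Algorithm: bubble sort (with early termination)
Input: [24, 11, 27, 41, 51, 43]
Sorted: [11, 24, 27, 41, 43, 51]

9


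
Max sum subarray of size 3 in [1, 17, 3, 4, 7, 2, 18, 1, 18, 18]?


[0:3]: 21
[1:4]: 24
[2:5]: 14
[3:6]: 13
[4:7]: 27
[5:8]: 21
[6:9]: 37
[7:10]: 37

Max: 37 at [6:9]


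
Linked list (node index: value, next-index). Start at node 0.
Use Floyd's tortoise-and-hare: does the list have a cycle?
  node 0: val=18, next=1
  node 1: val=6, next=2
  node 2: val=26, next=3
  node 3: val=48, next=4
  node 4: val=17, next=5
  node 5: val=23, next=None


Floyd's tortoise (slow, +1) and hare (fast, +2):
  init: slow=0, fast=0
  step 1: slow=1, fast=2
  step 2: slow=2, fast=4
  step 3: fast 4->5->None, no cycle

Cycle: no


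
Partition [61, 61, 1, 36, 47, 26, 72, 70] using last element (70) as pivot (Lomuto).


Pivot: 70
  61 <= 70: advance i (no swap)
  61 <= 70: advance i (no swap)
  1 <= 70: advance i (no swap)
  36 <= 70: advance i (no swap)
  47 <= 70: advance i (no swap)
  26 <= 70: advance i (no swap)
Place pivot at 6: [61, 61, 1, 36, 47, 26, 70, 72]

Partitioned: [61, 61, 1, 36, 47, 26, 70, 72]


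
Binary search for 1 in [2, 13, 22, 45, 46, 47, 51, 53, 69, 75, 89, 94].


Step 1: lo=0, hi=11, mid=5, val=47
Step 2: lo=0, hi=4, mid=2, val=22
Step 3: lo=0, hi=1, mid=0, val=2

Not found


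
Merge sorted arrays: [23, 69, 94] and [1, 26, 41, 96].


Take 1 from B
Take 23 from A
Take 26 from B
Take 41 from B
Take 69 from A
Take 94 from A

Merged: [1, 23, 26, 41, 69, 94, 96]


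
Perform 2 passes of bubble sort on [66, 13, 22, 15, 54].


Initial: [66, 13, 22, 15, 54]
Pass 1: [13, 22, 15, 54, 66] (4 swaps)
Pass 2: [13, 15, 22, 54, 66] (1 swaps)

After 2 passes: [13, 15, 22, 54, 66]


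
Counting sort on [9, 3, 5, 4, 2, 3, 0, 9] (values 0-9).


Input: [9, 3, 5, 4, 2, 3, 0, 9]
Counts: [1, 0, 1, 2, 1, 1, 0, 0, 0, 2]

Sorted: [0, 2, 3, 3, 4, 5, 9, 9]


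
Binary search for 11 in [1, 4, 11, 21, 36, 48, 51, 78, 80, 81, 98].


Step 1: lo=0, hi=10, mid=5, val=48
Step 2: lo=0, hi=4, mid=2, val=11

Found at index 2
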